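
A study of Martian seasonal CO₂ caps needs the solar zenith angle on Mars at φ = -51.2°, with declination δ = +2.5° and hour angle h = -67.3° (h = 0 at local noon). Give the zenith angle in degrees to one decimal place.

θ_z = 78.0°

cos θ_z = sin φ sin δ + cos φ cos δ cos h = -0.033994 + 0.241580 = 0.207586.
θ_z = arccos(0.207586) = 78.0°.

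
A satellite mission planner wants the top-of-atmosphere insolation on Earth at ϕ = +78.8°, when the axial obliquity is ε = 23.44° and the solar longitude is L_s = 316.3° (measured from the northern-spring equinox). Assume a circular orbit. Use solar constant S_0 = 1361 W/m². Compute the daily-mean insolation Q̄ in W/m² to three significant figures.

Solar declination: sin δ = sin ε · sin L_s = sin 23.44° × sin 316.3° = -0.27483, so δ = -15.952°.
cos h₀ = −tan(+78.8°) tan(-15.952°) = 1.4436 ≥ 1 ⇒ polar night, h₀ = 0 and Q̄ = 0.

Q̄ ≈ 0.00 W/m²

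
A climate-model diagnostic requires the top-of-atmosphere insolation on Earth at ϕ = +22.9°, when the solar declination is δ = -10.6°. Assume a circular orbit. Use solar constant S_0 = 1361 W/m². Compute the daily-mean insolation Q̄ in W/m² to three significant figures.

cos h₀ = −tan(+22.9°) tan(-10.600°) = 0.0791, h₀ = 1.4917 rad.
Bracket: h₀ sin ϕ sin δ + cos ϕ cos δ sin h₀ = 1.4917×0.38912×-0.18395 + 0.92119×0.98294×0.99687 = -0.106774 + 0.902640 = 0.795866.
Q̄ = (S_0/π) × [bracket] = (1361/π) × 0.795866 = 344.8 W/m².

Q̄ ≈ 345 W/m²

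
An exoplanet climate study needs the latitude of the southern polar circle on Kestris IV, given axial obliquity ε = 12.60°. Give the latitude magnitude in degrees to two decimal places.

77.40°

The polar circle is the lowest latitude that experiences at least one full rotation of continuous darkness at the northern-summer solstice; it lies at |φ| = 90° − ε = 90° − 12.60° = 77.40°.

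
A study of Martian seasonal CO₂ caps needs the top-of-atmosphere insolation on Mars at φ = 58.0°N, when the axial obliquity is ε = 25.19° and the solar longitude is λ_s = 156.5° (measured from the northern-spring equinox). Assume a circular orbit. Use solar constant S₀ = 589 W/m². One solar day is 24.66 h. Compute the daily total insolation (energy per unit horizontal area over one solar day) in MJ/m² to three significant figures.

Solar declination: sin δ = sin ε · sin λ_s = sin 25.19° × sin 156.5° = 0.16972, so δ = +9.771°.
cos H₀ = −tan(+58.0°) tan(+9.771°) = -0.2756, H₀ = 1.8500 rad.
Bracket: H₀ sin φ sin δ + cos φ cos δ sin H₀ = 1.8500×0.84805×0.16972 + 0.52992×0.98549×0.96127 = 0.266272 + 0.502005 = 0.768277.
Q̄ = (S₀/π) × [bracket] = (589/π) × 0.768277 = 144.04 W/m².
Daily total = Q̄ × 24.66 h × 3600 s/h = 144.04 × 24.66 × 3600 / 10⁶ = 12.79 MJ/m².

12.8 MJ/m²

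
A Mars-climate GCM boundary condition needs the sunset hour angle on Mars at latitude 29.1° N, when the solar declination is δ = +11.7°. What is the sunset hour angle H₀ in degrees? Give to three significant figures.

H₀ = 96.6°

cos H₀ = −tan φ · tan δ = −tan(+29.1°) × tan(+11.700°) = -0.1153, so H₀ = 1.6863 rad = 96.62°.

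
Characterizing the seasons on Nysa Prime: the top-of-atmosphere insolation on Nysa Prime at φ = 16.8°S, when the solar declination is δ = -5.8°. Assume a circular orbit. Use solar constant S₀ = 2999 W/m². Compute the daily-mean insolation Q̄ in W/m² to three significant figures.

Q̄ ≈ 953 W/m²

cos H₀ = −tan(-16.8°) tan(-5.800°) = -0.0307, H₀ = 1.6015 rad.
Bracket: H₀ sin φ sin δ + cos φ cos δ sin H₀ = 1.6015×-0.28903×-0.10106 + 0.95732×0.99488×0.99953 = 0.046779 + 0.951971 = 0.998750.
Q̄ = (S₀/π) × [bracket] = (2999/π) × 0.998750 = 953.4 W/m².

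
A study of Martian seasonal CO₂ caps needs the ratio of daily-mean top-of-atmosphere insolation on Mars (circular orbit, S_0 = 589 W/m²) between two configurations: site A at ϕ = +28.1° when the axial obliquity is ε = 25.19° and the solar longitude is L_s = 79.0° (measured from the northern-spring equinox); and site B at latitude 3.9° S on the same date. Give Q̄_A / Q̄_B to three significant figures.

Q̄_A / Q̄_B ≈ 1.32

— Configuration A (ϕ=+28.1°):
Solar declination: sin δ = sin ε · sin L_s = sin 25.19° × sin 79.0° = 0.41780, so δ = +24.696°.
cos h₀ = −tan(+28.1°) tan(+24.696°) = -0.2455, h₀ = 1.8189 rad.
Bracket: h₀ sin ϕ sin δ + cos ϕ cos δ sin h₀ = 1.8189×0.47101×0.41780 + 0.88213×0.90854×0.96939 = 0.357938 + 0.776918 = 1.134856.
Q̄ = (S_0/π) × [bracket] = (589/π) × 1.134856 = 212.77 W/m².
— Configuration B (ϕ=-3.9°):
cos h₀ = −tan(-3.9°) tan(+24.696°) = 0.0314, h₀ = 1.5394 rad.
Bracket: h₀ sin ϕ sin δ + cos ϕ cos δ sin h₀ = 1.5394×-0.06802×0.41780 + 0.99768×0.90854×0.99951 = -0.043748 + 0.905988 = 0.862240.
Q̄ = (S_0/π) × [bracket] = (589/π) × 0.862240 = 161.66 W/m².
Ratio Q̄_A / Q̄_B = 212.77 / 161.66 = 1.316.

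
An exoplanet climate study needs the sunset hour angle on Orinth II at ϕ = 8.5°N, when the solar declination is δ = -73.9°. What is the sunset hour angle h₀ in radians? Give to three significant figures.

h₀ = 1.03 rad

cos h₀ = −tan ϕ · tan δ = −tan(+8.5°) × tan(-73.900°) = 0.5178, so h₀ = 1.0265 rad = 58.82°.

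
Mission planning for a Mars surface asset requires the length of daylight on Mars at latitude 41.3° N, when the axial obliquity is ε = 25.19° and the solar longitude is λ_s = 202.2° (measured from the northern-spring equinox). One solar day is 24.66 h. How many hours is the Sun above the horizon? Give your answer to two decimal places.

11.20 h

Solar declination: sin δ = sin ε · sin λ_s = sin 25.19° × sin 202.2° = -0.16082, so δ = -9.254°.
cos H₀ = −tan φ · tan δ = −tan(+41.3°) × tan(-9.254°) = 0.1431, so H₀ = 1.4272 rad = 81.77°.
Daylight = 2H₀/(2π) × 24.66 h = (1.4272/π) × 24.66 = 11.20 h.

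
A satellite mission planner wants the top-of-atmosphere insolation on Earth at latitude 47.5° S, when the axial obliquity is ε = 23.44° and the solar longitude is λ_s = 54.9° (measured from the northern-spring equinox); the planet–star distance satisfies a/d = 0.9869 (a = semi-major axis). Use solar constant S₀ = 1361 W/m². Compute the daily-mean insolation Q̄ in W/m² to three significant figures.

Solar declination: sin δ = sin ε · sin λ_s = sin 23.44° × sin 54.9° = 0.32545, so δ = +18.993°.
cos H₀ = −tan(-47.5°) tan(+18.993°) = 0.3756, H₀ = 1.1857 rad.
Bracket: H₀ sin φ sin δ + cos φ cos δ sin H₀ = 1.1857×-0.73728×0.32545 + 0.67559×0.94556×0.92678 = -0.284506 + 0.592037 = 0.307531.
Inverse-square distance factor (a/d)² = 0.9869² = 0.973972.
Q̄ = (S₀/π) × 0.973972 × [bracket] = (1361/π) × 0.973972 × 0.307531 = 129.8 W/m².

Q̄ ≈ 130 W/m²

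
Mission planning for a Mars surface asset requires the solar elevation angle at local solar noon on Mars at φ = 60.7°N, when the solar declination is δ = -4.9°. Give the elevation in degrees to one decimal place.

At local noon the hour angle is zero, so the zenith angle equals |φ − δ| = |+60.7° − (-4.900°)| = 65.600°.
Elevation = 90° − 65.600° = 24.4°.

24.4°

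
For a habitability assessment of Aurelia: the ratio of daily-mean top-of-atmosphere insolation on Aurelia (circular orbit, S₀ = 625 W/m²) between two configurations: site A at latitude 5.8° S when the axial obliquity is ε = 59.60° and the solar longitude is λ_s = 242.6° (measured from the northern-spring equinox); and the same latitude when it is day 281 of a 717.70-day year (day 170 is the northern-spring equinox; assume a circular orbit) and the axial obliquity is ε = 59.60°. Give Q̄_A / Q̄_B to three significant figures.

— Configuration A (φ=-5.8°):
Solar declination: sin δ = sin ε · sin λ_s = sin 59.60° × sin 242.6° = -0.76575, so δ = -49.974°.
cos H₀ = −tan(-5.8°) tan(-49.974°) = -0.1209, H₀ = 1.6920 rad.
Bracket: H₀ sin φ sin δ + cos φ cos δ sin H₀ = 1.6920×-0.10106×-0.76575 + 0.99488×0.64313×0.99266 = 0.130938 + 0.635141 = 0.766079.
Q̄ = (S₀/π) × [bracket] = (625/π) × 0.766079 = 152.41 W/m².
— Configuration B (φ=-5.8°):
Solar longitude: λ_s = 360° × (281 − 170)/717.70 = 55.678°.
sin δ = sin 59.60° × sin 55.678° = 0.71233, so δ = +45.425°.
cos H₀ = −tan(-5.8°) tan(+45.425°) = 0.1031, H₀ = 1.4675 rad.
Bracket: H₀ sin φ sin δ + cos φ cos δ sin H₀ = 1.4675×-0.10106×0.71233 + 0.99488×0.70184×0.99467 = -0.105642 + 0.694525 = 0.588883.
Q̄ = (S₀/π) × [bracket] = (625/π) × 0.588883 = 117.15 W/m².
Ratio Q̄_A / Q̄_B = 152.41 / 117.15 = 1.301.

Q̄_A / Q̄_B ≈ 1.30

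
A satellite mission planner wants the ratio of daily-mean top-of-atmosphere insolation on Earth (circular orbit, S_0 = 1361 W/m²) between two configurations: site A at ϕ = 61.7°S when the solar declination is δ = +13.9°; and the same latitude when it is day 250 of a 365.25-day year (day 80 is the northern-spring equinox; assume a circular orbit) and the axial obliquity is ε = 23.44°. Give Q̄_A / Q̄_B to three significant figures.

— Configuration A (ϕ=-61.7°):
cos h₀ = −tan(-61.7°) tan(+13.900°) = 0.4596, h₀ = 1.0932 rad.
Bracket: h₀ sin ϕ sin δ + cos ϕ cos δ sin h₀ = 1.0932×-0.88048×0.24023 + 0.47409×0.97072×0.88812 = -0.231231 + 0.408721 = 0.177490.
Q̄ = (S_0/π) × [bracket] = (1361/π) × 0.177490 = 76.892 W/m².
— Configuration B (ϕ=-61.7°):
Solar longitude: L_s = 360° × (250 − 80)/365.25 = 167.556°.
sin δ = sin 23.44° × sin 167.556° = 0.08571, so δ = +4.917°.
cos h₀ = −tan(-61.7°) tan(+4.917°) = 0.1598, h₀ = 1.4103 rad.
Bracket: h₀ sin ϕ sin δ + cos ϕ cos δ sin h₀ = 1.4103×-0.88048×0.08571 + 0.47409×0.99632×0.98715 = -0.106430 + 0.466276 = 0.359846.
Q̄ = (S_0/π) × [bracket] = (1361/π) × 0.359846 = 155.89 W/m².
Ratio Q̄_A / Q̄_B = 76.892 / 155.89 = 0.4932.

Q̄_A / Q̄_B ≈ 0.493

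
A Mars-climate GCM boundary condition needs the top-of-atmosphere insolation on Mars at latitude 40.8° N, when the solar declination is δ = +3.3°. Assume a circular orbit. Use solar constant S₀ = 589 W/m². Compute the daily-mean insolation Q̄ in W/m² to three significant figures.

cos H₀ = −tan(+40.8°) tan(+3.300°) = -0.0498, H₀ = 1.6206 rad.
Bracket: H₀ sin φ sin δ + cos φ cos δ sin H₀ = 1.6206×0.65342×0.05756 + 0.75700×0.99834×0.99876 = 0.060952 + 0.754806 = 0.815758.
Q̄ = (S₀/π) × [bracket] = (589/π) × 0.815758 = 152.9 W/m².

Q̄ ≈ 153 W/m²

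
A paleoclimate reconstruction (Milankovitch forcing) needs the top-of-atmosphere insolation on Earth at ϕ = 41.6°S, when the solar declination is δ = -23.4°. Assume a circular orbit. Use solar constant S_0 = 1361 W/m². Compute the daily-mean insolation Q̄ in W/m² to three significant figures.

Q̄ ≈ 499 W/m²

cos h₀ = −tan(-41.6°) tan(-23.400°) = -0.3842, h₀ = 1.9651 rad.
Bracket: h₀ sin ϕ sin δ + cos ϕ cos δ sin h₀ = 1.9651×-0.66393×-0.39715 + 0.74780×0.91775×0.92325 = 0.518157 + 0.633620 = 1.151777.
Q̄ = (S_0/π) × [bracket] = (1361/π) × 1.151777 = 499.0 W/m².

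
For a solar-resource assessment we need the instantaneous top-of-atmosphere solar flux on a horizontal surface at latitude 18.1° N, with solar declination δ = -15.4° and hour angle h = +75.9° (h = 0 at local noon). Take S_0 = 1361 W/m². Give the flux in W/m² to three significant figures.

192 W/m²

cos θ_z = sin ϕ sin δ + cos ϕ cos δ cos h = -0.082502 + 0.223246 = 0.140744.
Flux = S_0 · cos θ_z = 1361 × 0.140744 = 191.6 W/m².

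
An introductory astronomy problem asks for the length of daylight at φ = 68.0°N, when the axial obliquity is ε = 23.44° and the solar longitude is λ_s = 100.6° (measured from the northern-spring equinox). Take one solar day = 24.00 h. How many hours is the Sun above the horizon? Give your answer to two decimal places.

24.00 h

Solar declination: sin δ = sin ε · sin λ_s = sin 23.44° × sin 100.6° = 0.39100, so δ = +23.017°.
Sunrise equation: cos H₀ = −tan φ · tan δ = -1.0515 ≤ −1, so the Sun never sets (polar day) and H₀ = π.
Daylight = 2H₀/(2π) × 24.00 h = (3.1416/π) × 24.00 = 24.00 h.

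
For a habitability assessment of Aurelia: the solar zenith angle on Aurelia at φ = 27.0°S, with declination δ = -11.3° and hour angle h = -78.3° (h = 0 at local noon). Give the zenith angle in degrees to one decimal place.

θ_z = 74.6°

cos θ_z = sin φ sin δ + cos φ cos δ cos h = 0.088958 + 0.177182 = 0.266140.
θ_z = arccos(0.266140) = 74.6°.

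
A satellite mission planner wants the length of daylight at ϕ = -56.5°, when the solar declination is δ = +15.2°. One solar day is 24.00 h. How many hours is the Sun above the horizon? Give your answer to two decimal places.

8.77 h

cos h₀ = −tan ϕ · tan δ = −tan(-56.5°) × tan(+15.200°) = 0.4105, so h₀ = 1.1478 rad = 65.76°.
Daylight = 2h₀/(2π) × 24.00 h = (1.1478/π) × 24.00 = 8.77 h.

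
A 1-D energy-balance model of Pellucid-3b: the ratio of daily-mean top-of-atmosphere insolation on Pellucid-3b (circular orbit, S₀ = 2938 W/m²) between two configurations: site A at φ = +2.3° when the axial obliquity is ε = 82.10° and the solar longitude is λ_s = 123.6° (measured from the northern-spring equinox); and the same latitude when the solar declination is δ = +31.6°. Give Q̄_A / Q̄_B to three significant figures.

— Configuration A (φ=+2.3°):
Solar declination: sin δ = sin ε · sin λ_s = sin 82.10° × sin 123.6° = 0.82502, so δ = +55.590°.
cos H₀ = −tan(+2.3°) tan(+55.590°) = -0.0586, H₀ = 1.6295 rad.
Bracket: H₀ sin φ sin δ + cos φ cos δ sin H₀ = 1.6295×0.04013×0.82502 + 0.99919×0.56511×0.99828 = 0.053950 + 0.563681 = 0.617631.
Q̄ = (S₀/π) × [bracket] = (2938/π) × 0.617631 = 577.61 W/m².
— Configuration B (φ=+2.3°):
cos H₀ = −tan(+2.3°) tan(+31.600°) = -0.0247, H₀ = 1.5955 rad.
Bracket: H₀ sin φ sin δ + cos φ cos δ sin H₀ = 1.5955×0.04013×0.52399 + 0.99919×0.85173×0.99969 = 0.033550 + 0.850776 = 0.884326.
Q̄ = (S₀/π) × [bracket] = (2938/π) × 0.884326 = 827.02 W/m².
Ratio Q̄_A / Q̄_B = 577.61 / 827.02 = 0.6984.

Q̄_A / Q̄_B ≈ 0.698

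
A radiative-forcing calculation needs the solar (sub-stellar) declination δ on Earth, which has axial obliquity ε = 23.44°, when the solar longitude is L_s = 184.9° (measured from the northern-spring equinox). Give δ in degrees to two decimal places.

δ = -1.95°

sin δ = sin ε · sin L_s = sin 23.44° × sin 184.9° = -0.033978.
δ = arcsin(-0.033978) = -1.95°.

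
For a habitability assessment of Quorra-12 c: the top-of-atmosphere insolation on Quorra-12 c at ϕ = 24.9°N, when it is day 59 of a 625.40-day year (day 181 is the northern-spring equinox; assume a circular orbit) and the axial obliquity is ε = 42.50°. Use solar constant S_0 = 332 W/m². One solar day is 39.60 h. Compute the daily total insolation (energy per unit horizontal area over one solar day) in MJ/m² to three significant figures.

Solar longitude: L_s = 360° × (59 − 181)/625.40 = -70.227°, i.e. -70.227° + 360° = 289.773°.
sin δ = sin 42.50° × sin 289.773° = -0.63576, so δ = -39.476°.
cos h₀ = −tan(+24.9°) tan(-39.476°) = 0.3823, h₀ = 1.1785 rad.
Bracket: h₀ sin ϕ sin δ + cos ϕ cos δ sin h₀ = 1.1785×0.42104×-0.63576 + 0.90704×0.77189×0.92403 = -0.315461 + 0.646946 = 0.331485.
Q̄ = (S_0/π) × [bracket] = (332/π) × 0.331485 = 35.031 W/m².
Daily total = Q̄ × 39.60 h × 3600 s/h = 35.031 × 39.60 × 3600 / 10⁶ = 4.994 MJ/m².

4.99 MJ/m²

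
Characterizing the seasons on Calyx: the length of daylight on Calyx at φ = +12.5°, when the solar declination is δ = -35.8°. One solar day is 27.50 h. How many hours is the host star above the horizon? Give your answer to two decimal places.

cos H₀ = −tan φ · tan δ = −tan(+12.5°) × tan(-35.800°) = 0.1599, so H₀ = 1.4102 rad = 80.80°.
Daylight = 2H₀/(2π) × 27.50 h = (1.4102/π) × 27.50 = 12.34 h.

12.34 h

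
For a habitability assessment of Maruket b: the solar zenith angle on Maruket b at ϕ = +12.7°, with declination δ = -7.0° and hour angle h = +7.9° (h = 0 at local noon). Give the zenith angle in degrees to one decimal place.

θ_z = 21.2°

cos θ_z = sin ϕ sin δ + cos ϕ cos δ cos h = -0.026793 + 0.959074 = 0.932281.
θ_z = arccos(0.932281) = 21.2°.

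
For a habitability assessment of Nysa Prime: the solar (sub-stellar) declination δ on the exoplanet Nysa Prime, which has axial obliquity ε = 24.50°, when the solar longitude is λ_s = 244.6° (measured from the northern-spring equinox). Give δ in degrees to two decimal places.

sin δ = sin ε · sin λ_s = sin 24.50° × sin 244.6° = -0.374607.
δ = arcsin(-0.374607) = -22.00°.

δ = -22.00°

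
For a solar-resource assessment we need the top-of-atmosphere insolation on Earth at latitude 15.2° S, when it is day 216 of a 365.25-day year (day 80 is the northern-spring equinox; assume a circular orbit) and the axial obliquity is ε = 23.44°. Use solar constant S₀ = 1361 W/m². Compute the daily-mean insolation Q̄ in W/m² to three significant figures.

Solar longitude: λ_s = 360° × (216 − 80)/365.25 = 134.045°.
sin δ = sin 23.44° × sin 134.045° = 0.28593, so δ = +16.614°.
cos H₀ = −tan(-15.2°) tan(+16.614°) = 0.0811, H₀ = 1.4896 rad.
Bracket: H₀ sin φ sin δ + cos φ cos δ sin H₀ = 1.4896×-0.26219×0.28593 + 0.96502×0.95825×0.99671 = -0.111672 + 0.921688 = 0.810016.
Q̄ = (S₀/π) × [bracket] = (1361/π) × 0.810016 = 350.9 W/m².

Q̄ ≈ 351 W/m²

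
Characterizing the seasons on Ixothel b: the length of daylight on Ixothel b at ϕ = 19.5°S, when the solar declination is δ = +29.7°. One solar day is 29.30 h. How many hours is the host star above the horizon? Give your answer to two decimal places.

cos h₀ = −tan ϕ · tan δ = −tan(-19.5°) × tan(+29.700°) = 0.2020, so h₀ = 1.3674 rad = 78.35°.
Daylight = 2h₀/(2π) × 29.30 h = (1.3674/π) × 29.30 = 12.75 h.

12.75 h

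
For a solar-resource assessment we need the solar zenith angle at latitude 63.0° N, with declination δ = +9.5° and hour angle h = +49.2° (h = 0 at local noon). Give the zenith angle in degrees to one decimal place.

θ_z = 63.9°

cos θ_z = sin φ sin δ + cos φ cos δ cos h = 0.147058 + 0.292578 = 0.439636.
θ_z = arccos(0.439636) = 63.9°.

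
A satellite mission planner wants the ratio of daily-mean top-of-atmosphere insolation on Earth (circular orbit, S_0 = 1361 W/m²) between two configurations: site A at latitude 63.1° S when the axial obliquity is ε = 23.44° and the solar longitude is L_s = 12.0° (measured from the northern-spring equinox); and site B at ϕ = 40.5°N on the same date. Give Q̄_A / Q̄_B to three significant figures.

Q̄_A / Q̄_B ≈ 0.404

— Configuration A (ϕ=-63.1°):
Solar declination: sin δ = sin ε · sin L_s = sin 23.44° × sin 12.0° = 0.08270, so δ = +4.744°.
cos h₀ = −tan(-63.1°) tan(+4.744°) = 0.1636, h₀ = 1.4065 rad.
Bracket: h₀ sin ϕ sin δ + cos ϕ cos δ sin h₀ = 1.4065×-0.89180×0.08270 + 0.45243×0.99657×0.98653 = -0.103732 + 0.444805 = 0.341073.
Q̄ = (S_0/π) × [bracket] = (1361/π) × 0.341073 = 147.76 W/m².
— Configuration B (ϕ=+40.5°):
cos h₀ = −tan(+40.5°) tan(+4.744°) = -0.0709, h₀ = 1.6417 rad.
Bracket: h₀ sin ϕ sin δ + cos ϕ cos δ sin h₀ = 1.6417×0.64945×0.08270 + 0.76041×0.99657×0.99748 = 0.088175 + 0.755892 = 0.844067.
Q̄ = (S_0/π) × [bracket] = (1361/π) × 0.844067 = 365.67 W/m².
Ratio Q̄_A / Q̄_B = 147.76 / 365.67 = 0.4041.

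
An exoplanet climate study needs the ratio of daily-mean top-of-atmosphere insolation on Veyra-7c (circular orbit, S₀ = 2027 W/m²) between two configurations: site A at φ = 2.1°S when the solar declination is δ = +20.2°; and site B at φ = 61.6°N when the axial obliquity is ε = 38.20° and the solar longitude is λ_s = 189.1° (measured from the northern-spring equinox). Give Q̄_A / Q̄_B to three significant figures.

Q̄_A / Q̄_B ≈ 2.65

— Configuration A (φ=-2.1°):
cos H₀ = −tan(-2.1°) tan(+20.200°) = 0.0135, H₀ = 1.5573 rad.
Bracket: H₀ sin φ sin δ + cos φ cos δ sin H₀ = 1.5573×-0.03664×0.34530 + 0.99933×0.93849×0.99991 = -0.019703 + 0.937777 = 0.918074.
Q̄ = (S₀/π) × [bracket] = (2027/π) × 0.918074 = 592.35 W/m².
— Configuration B (φ=+61.6°):
Solar declination: sin δ = sin ε · sin λ_s = sin 38.20° × sin 189.1° = -0.09781, so δ = -5.613°.
cos H₀ = −tan(+61.6°) tan(-5.613°) = 0.1818, H₀ = 1.3880 rad.
Bracket: H₀ sin φ sin δ + cos φ cos δ sin H₀ = 1.3880×0.87965×-0.09781 + 0.47562×0.99521×0.98334 = -0.119422 + 0.465456 = 0.346034.
Q̄ = (S₀/π) × [bracket] = (2027/π) × 0.346034 = 223.27 W/m².
Ratio Q̄_A / Q̄_B = 592.35 / 223.27 = 2.653.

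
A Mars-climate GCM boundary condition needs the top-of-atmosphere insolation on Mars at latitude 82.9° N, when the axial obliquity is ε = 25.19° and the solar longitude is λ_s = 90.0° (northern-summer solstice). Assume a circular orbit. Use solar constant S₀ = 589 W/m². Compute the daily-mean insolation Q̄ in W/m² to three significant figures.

Solar declination: sin δ = sin ε · sin λ_s = sin 25.19° × sin 90.0° = 0.42562, so δ = +25.190°.
cos H₀ = −tan(+82.9°) tan(+25.190°) = -3.7762 ≤ −1 ⇒ polar day, H₀ = π.
Bracket: H₀ sin φ sin δ + cos φ cos δ sin H₀ = 3.1416×0.99233×0.42562 + 0.12360×0.90490×0.00000 = 1.326872 + 0.000000 = 1.326872.
Q̄ = (S₀/π) × [bracket] = (589/π) × 1.326872 = 248.8 W/m².

Q̄ ≈ 249 W/m²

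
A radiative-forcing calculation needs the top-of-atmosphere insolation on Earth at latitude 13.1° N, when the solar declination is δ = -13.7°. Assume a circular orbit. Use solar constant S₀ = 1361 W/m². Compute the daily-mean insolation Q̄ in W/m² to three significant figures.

Q̄ ≈ 374 W/m²

cos H₀ = −tan(+13.1°) tan(-13.700°) = 0.0567, H₀ = 1.5140 rad.
Bracket: H₀ sin φ sin δ + cos φ cos δ sin H₀ = 1.5140×0.22665×-0.23684 + 0.97398×0.97155×0.99839 = -0.081271 + 0.944747 = 0.863476.
Q̄ = (S₀/π) × [bracket] = (1361/π) × 0.863476 = 374.1 W/m².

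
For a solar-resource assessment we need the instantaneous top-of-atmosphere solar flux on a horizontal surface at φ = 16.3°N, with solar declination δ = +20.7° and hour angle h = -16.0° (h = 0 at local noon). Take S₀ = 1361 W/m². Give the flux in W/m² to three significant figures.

cos θ_z = sin φ sin δ + cos φ cos δ cos h = 0.099209 + 0.863063 = 0.962272.
Flux = S₀ · cos θ_z = 1361 × 0.962272 = 1310 W/m².

1.31e+03 W/m²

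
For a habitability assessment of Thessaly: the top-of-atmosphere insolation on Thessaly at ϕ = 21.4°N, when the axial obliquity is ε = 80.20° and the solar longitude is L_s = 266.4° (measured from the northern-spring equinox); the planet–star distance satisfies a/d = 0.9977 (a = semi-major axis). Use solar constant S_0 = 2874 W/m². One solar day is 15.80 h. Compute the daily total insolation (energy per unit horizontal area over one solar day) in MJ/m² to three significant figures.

0.00 MJ/m²

Solar declination: sin δ = sin ε · sin L_s = sin 80.20° × sin 266.4° = -0.98346, so δ = -79.566°.
cos h₀ = −tan(+21.4°) tan(-79.566°) = 2.1281 ≥ 1 ⇒ polar night, h₀ = 0 and Q̄ = 0.
Inverse-square distance factor (a/d)² = 0.9977² = 0.995405.
Daily total = Q̄ × 15.80 h × 3600 s/h = 0.00 MJ/m².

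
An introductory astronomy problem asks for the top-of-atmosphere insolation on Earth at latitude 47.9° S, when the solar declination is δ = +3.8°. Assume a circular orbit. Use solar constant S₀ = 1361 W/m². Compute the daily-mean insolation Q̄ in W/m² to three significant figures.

Q̄ ≈ 257 W/m²

cos H₀ = −tan(-47.9°) tan(+3.800°) = 0.0735, H₀ = 1.4972 rad.
Bracket: H₀ sin φ sin δ + cos φ cos δ sin H₀ = 1.4972×-0.74198×0.06627 + 0.67043×0.99780×0.99729 = -0.073619 + 0.667142 = 0.593523.
Q̄ = (S₀/π) × [bracket] = (1361/π) × 0.593523 = 257.1 W/m².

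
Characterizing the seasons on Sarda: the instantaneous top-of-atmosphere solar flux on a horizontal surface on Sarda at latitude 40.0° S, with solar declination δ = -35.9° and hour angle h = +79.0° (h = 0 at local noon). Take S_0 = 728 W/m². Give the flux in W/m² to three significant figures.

361 W/m²

cos θ_z = sin ϕ sin δ + cos ϕ cos δ cos h = 0.376913 + 0.118402 = 0.495315.
Flux = S_0 · cos θ_z = 728 × 0.495315 = 360.6 W/m².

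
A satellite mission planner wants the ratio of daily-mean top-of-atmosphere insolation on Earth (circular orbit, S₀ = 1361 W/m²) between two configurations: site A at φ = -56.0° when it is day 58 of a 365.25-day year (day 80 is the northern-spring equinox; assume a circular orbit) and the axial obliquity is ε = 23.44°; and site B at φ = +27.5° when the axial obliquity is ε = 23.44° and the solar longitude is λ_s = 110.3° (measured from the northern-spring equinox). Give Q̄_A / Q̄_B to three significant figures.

Q̄_A / Q̄_B ≈ 0.682

— Configuration A (φ=-56.0°):
Solar longitude: λ_s = 360° × (58 − 80)/365.25 = -21.684°, i.e. -21.684° + 360° = 338.316°.
sin δ = sin 23.44° × sin 338.316° = -0.14698, so δ = -8.452°.
cos H₀ = −tan(-56.0°) tan(-8.452°) = -0.2203, H₀ = 1.7929 rad.
Bracket: H₀ sin φ sin δ + cos φ cos δ sin H₀ = 1.7929×-0.82904×-0.14698 + 0.55919×0.98914×0.97543 = 0.218469 + 0.539527 = 0.757996.
Q̄ = (S₀/π) × [bracket] = (1361/π) × 0.757996 = 328.38 W/m².
— Configuration B (φ=+27.5°):
Solar declination: sin δ = sin ε · sin λ_s = sin 23.44° × sin 110.3° = 0.37308, so δ = +21.906°.
cos H₀ = −tan(+27.5°) tan(+21.906°) = -0.2093, H₀ = 1.7817 rad.
Bracket: H₀ sin φ sin δ + cos φ cos δ sin H₀ = 1.7817×0.46175×0.37308 + 0.88701×0.92780×0.97785 = 0.306933 + 0.804739 = 1.111672.
Q̄ = (S₀/π) × [bracket] = (1361/π) × 1.111672 = 481.60 W/m².
Ratio Q̄_A / Q̄_B = 328.38 / 481.60 = 0.6819.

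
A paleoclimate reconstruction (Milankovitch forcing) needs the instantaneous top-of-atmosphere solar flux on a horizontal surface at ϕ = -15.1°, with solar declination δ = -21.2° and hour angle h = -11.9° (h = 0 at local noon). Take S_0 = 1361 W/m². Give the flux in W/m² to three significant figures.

cos θ_z = sin ϕ sin δ + cos ϕ cos δ cos h = 0.094205 + 0.880788 = 0.974993.
Flux = S_0 · cos θ_z = 1361 × 0.974993 = 1327 W/m².

1.33e+03 W/m²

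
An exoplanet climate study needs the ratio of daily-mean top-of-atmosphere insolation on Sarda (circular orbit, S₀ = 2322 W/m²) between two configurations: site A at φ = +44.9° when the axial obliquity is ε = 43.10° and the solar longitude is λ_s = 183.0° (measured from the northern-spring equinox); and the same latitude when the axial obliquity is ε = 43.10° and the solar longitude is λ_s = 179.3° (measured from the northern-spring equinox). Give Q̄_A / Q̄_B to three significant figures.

Q̄_A / Q̄_B ≈ 0.932

— Configuration A (φ=+44.9°):
Solar declination: sin δ = sin ε · sin λ_s = sin 43.10° × sin 183.0° = -0.03576, so δ = -2.049°.
cos H₀ = −tan(+44.9°) tan(-2.049°) = 0.0357, H₀ = 1.5351 rad.
Bracket: H₀ sin φ sin δ + cos φ cos δ sin H₀ = 1.5351×0.70587×-0.03576 + 0.70834×0.99936×0.99936 = -0.038749 + 0.707434 = 0.668685.
Q̄ = (S₀/π) × [bracket] = (2322/π) × 0.668685 = 494.24 W/m².
— Configuration B (φ=+44.9°):
Solar declination: sin δ = sin ε · sin λ_s = sin 43.10° × sin 179.3° = 0.00835, so δ = +0.478°.
cos H₀ = −tan(+44.9°) tan(+0.478°) = -0.0083, H₀ = 1.5791 rad.
Bracket: H₀ sin φ sin δ + cos φ cos δ sin H₀ = 1.5791×0.70587×0.00835 + 0.70834×0.99997×0.99997 = 0.009307 + 0.708298 = 0.717605.
Q̄ = (S₀/π) × [bracket] = (2322/π) × 0.717605 = 530.39 W/m².
Ratio Q̄_A / Q̄_B = 494.24 / 530.39 = 0.9318.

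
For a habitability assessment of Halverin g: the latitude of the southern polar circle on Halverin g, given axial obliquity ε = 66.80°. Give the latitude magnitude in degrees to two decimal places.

23.20°

The polar circle is the lowest latitude that experiences at least one full rotation of continuous darkness at the northern-summer solstice; it lies at |ϕ| = 90° − ε = 90° − 66.80° = 23.20°.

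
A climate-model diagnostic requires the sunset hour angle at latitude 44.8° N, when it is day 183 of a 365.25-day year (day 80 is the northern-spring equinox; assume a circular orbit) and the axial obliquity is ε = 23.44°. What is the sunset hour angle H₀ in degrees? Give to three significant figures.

Solar longitude: λ_s = 360° × (183 − 80)/365.25 = 101.520°.
sin δ = sin 23.44° × sin 101.520° = 0.38978, so δ = +22.941°.
cos H₀ = −tan φ · tan δ = −tan(+44.8°) × tan(+22.941°) = -0.4203, so H₀ = 2.0046 rad = 114.85°.

H₀ = 115°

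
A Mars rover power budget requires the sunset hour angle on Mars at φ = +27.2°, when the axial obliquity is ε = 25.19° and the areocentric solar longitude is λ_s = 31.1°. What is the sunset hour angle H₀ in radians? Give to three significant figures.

H₀ = 1.69 rad

sin δ = sin 25.19° × sin 31.1° = 0.21985, so δ = +12.700°.
cos H₀ = −tan φ · tan δ = −tan(+27.2°) × tan(+12.700°) = -0.1158, so H₀ = 1.6869 rad = 96.65°.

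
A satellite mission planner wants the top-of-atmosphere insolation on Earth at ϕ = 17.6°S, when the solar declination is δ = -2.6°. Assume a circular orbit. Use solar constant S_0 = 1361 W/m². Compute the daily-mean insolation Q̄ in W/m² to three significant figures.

cos h₀ = −tan(-17.6°) tan(-2.600°) = -0.0144, h₀ = 1.5852 rad.
Bracket: h₀ sin ϕ sin δ + cos ϕ cos δ sin h₀ = 1.5852×-0.30237×-0.04536 + 0.95319×0.99897×0.99990 = 0.021742 + 0.952113 = 0.973855.
Q̄ = (S_0/π) × [bracket] = (1361/π) × 0.973855 = 421.9 W/m².

Q̄ ≈ 422 W/m²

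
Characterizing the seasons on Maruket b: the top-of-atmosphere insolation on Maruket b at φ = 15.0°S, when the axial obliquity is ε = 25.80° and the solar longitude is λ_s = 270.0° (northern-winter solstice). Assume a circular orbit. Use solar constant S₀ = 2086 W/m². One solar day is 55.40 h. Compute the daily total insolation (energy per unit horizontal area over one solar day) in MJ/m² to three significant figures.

140 MJ/m²

Solar declination: sin δ = sin ε · sin λ_s = sin 25.80° × sin 270.0° = -0.43523, so δ = -25.800°.
cos H₀ = −tan(-15.0°) tan(-25.800°) = -0.1295, H₀ = 1.7007 rad.
Bracket: H₀ sin φ sin δ + cos φ cos δ sin H₀ = 1.7007×-0.25882×-0.43523 + 0.96593×0.90032×0.99158 = 0.191577 + 0.862324 = 1.053901.
Q̄ = (S₀/π) × [bracket] = (2086/π) × 1.053901 = 699.78 W/m².
Daily total = Q̄ × 55.40 h × 3600 s/h = 699.78 × 55.40 × 3600 / 10⁶ = 139.6 MJ/m².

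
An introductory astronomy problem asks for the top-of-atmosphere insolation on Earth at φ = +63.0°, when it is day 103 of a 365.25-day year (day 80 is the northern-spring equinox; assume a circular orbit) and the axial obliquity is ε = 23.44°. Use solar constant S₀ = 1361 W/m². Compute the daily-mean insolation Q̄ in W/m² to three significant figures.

Solar longitude: λ_s = 360° × (103 − 80)/365.25 = 22.669°.
sin δ = sin 23.44° × sin 22.669° = 0.15331, so δ = +8.819°.
cos H₀ = −tan(+63.0°) tan(+8.819°) = -0.3045, H₀ = 1.8802 rad.
Bracket: H₀ sin φ sin δ + cos φ cos δ sin H₀ = 1.8802×0.89101×0.15331 + 0.45399×0.98818×0.95251 = 0.256837 + 0.427319 = 0.684156.
Q̄ = (S₀/π) × [bracket] = (1361/π) × 0.684156 = 296.4 W/m².

Q̄ ≈ 296 W/m²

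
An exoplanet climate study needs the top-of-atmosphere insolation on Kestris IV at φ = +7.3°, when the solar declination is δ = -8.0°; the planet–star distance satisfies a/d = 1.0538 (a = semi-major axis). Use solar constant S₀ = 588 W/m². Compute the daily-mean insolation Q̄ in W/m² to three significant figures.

cos H₀ = −tan(+7.3°) tan(-8.000°) = 0.0180, H₀ = 1.5528 rad.
Bracket: H₀ sin φ sin δ + cos φ cos δ sin H₀ = 1.5528×0.12706×-0.13917 + 0.99189×0.99027×0.99984 = -0.027458 + 0.982082 = 0.954624.
Inverse-square distance factor (a/d)² = 1.0538² = 1.110494.
Q̄ = (S₀/π) × 1.110494 × [bracket] = (588/π) × 1.110494 × 0.954624 = 198.4 W/m².

Q̄ ≈ 198 W/m²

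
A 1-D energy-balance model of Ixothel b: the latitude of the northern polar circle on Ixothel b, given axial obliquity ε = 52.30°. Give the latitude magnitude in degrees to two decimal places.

37.70°

The polar circle is the lowest latitude that experiences at least one full rotation of continuous daylight at the northern-summer solstice; it lies at |ϕ| = 90° − ε = 90° − 52.30° = 37.70°.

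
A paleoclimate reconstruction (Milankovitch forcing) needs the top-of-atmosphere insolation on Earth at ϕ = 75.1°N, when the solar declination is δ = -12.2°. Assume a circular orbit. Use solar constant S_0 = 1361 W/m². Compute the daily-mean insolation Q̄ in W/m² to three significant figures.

Q̄ ≈ 8.41 W/m²

cos h₀ = −tan(+75.1°) tan(-12.200°) = 0.8126, h₀ = 0.6223 rad.
Bracket: h₀ sin ϕ sin δ + cos ϕ cos δ sin h₀ = 0.6223×0.96638×-0.21132 + 0.25713×0.97742×0.58287 = -0.127083 + 0.146489 = 0.019406.
Q̄ = (S_0/π) × [bracket] = (1361/π) × 0.019406 = 8.407 W/m².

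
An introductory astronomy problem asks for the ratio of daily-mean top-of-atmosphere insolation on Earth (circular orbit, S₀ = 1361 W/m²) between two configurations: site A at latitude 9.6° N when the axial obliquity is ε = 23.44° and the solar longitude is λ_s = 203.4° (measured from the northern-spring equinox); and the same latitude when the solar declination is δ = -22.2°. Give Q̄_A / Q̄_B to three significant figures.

Q̄_A / Q̄_B ≈ 1.14

— Configuration A (φ=+9.6°):
Solar declination: sin δ = sin ε · sin λ_s = sin 23.44° × sin 203.4° = -0.15798, so δ = -9.090°.
cos H₀ = −tan(+9.6°) tan(-9.090°) = 0.0271, H₀ = 1.5437 rad.
Bracket: H₀ sin φ sin δ + cos φ cos δ sin H₀ = 1.5437×0.16677×-0.15798 + 0.98600×0.98744×0.99963 = -0.040671 + 0.973256 = 0.932585.
Q̄ = (S₀/π) × [bracket] = (1361/π) × 0.932585 = 404.01 W/m².
— Configuration B (φ=+9.6°):
cos H₀ = −tan(+9.6°) tan(-22.200°) = 0.0690, H₀ = 1.5017 rad.
Bracket: H₀ sin φ sin δ + cos φ cos δ sin H₀ = 1.5017×0.16677×-0.37784 + 0.98600×0.92587×0.99762 = -0.094626 + 0.910735 = 0.816109.
Q̄ = (S₀/π) × [bracket] = (1361/π) × 0.816109 = 353.55 W/m².
Ratio Q̄_A / Q̄_B = 404.01 / 353.55 = 1.143.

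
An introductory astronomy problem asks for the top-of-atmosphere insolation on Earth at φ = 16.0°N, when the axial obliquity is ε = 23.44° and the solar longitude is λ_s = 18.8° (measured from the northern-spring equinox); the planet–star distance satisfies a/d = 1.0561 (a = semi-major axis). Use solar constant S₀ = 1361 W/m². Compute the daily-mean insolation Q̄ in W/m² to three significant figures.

Solar declination: sin δ = sin ε · sin λ_s = sin 23.44° × sin 18.8° = 0.12819, so δ = +7.365°.
cos H₀ = −tan(+16.0°) tan(+7.365°) = -0.0371, H₀ = 1.6079 rad.
Bracket: H₀ sin φ sin δ + cos φ cos δ sin H₀ = 1.6079×0.27564×0.12819 + 0.96126×0.99175×0.99931 = 0.056814 + 0.952672 = 1.009486.
Inverse-square distance factor (a/d)² = 1.0561² = 1.115347.
Q̄ = (S₀/π) × 1.115347 × [bracket] = (1361/π) × 1.115347 × 1.009486 = 487.8 W/m².

Q̄ ≈ 488 W/m²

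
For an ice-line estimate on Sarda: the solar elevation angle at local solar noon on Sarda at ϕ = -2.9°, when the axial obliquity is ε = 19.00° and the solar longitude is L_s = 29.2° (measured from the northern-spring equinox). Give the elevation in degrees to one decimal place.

78.0°

Solar declination: sin δ = sin ε · sin L_s = sin 19.00° × sin 29.2° = 0.15883, so δ = +9.139°.
At local noon the hour angle is zero, so the zenith angle equals |ϕ − δ| = |-2.9° − (+9.139°)| = 12.039°.
Elevation = 90° − 12.039° = 78.0°.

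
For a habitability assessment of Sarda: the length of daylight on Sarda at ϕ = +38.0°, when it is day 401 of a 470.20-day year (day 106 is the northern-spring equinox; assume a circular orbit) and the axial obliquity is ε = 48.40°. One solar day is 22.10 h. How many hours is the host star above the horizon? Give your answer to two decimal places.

7.39 h

Solar longitude: L_s = 360° × (401 − 106)/470.20 = 225.861°.
sin δ = sin 48.40° × sin 225.861° = -0.53666, so δ = -32.457°.
cos h₀ = −tan ϕ · tan δ = −tan(+38.0°) × tan(-32.457°) = 0.4969, so h₀ = 1.0508 rad = 60.20°.
Daylight = 2h₀/(2π) × 22.10 h = (1.0508/π) × 22.10 = 7.39 h.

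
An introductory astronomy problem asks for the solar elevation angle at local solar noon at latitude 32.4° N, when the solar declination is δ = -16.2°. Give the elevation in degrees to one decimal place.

At local noon the hour angle is zero, so the zenith angle equals |φ − δ| = |+32.4° − (-16.200°)| = 48.600°.
Elevation = 90° − 48.600° = 41.4°.

41.4°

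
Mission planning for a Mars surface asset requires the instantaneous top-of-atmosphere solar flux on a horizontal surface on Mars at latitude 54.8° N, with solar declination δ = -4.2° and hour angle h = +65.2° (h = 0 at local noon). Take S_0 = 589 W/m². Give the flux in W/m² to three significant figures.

107 W/m²

cos θ_z = sin ϕ sin δ + cos ϕ cos δ cos h = -0.059846 + 0.241136 = 0.181290.
Flux = S_0 · cos θ_z = 589 × 0.181290 = 106.8 W/m².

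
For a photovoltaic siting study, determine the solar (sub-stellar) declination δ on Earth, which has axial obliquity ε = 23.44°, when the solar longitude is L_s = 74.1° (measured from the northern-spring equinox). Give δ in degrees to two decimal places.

sin δ = sin ε · sin L_s = sin 23.44° × sin 74.1° = 0.382570.
δ = arcsin(0.382570) = +22.49°.

δ = +22.49°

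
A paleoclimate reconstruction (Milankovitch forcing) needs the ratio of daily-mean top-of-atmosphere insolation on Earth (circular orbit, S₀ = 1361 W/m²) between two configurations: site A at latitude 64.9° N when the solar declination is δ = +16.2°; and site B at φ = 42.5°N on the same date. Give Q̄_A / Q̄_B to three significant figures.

— Configuration A (φ=+64.9°):
cos H₀ = −tan(+64.9°) tan(+16.200°) = -0.6202, H₀ = 2.2398 rad.
Bracket: H₀ sin φ sin δ + cos φ cos δ sin H₀ = 2.2398×0.90557×0.27899 + 0.42420×0.96029×0.78444 = 0.565874 + 0.319546 = 0.885420.
Q̄ = (S₀/π) × [bracket] = (1361/π) × 0.885420 = 383.58 W/m².
— Configuration B (φ=+42.5°):
cos H₀ = −tan(+42.5°) tan(+16.200°) = -0.2662, H₀ = 1.8403 rad.
Bracket: H₀ sin φ sin δ + cos φ cos δ sin H₀ = 1.8403×0.67559×0.27899 + 0.73728×0.96029×0.96391 = 0.346865 + 0.682451 = 1.029316.
Q̄ = (S₀/π) × [bracket] = (1361/π) × 1.029316 = 445.92 W/m².
Ratio Q̄_A / Q̄_B = 383.58 / 445.92 = 0.8602.

Q̄_A / Q̄_B ≈ 0.860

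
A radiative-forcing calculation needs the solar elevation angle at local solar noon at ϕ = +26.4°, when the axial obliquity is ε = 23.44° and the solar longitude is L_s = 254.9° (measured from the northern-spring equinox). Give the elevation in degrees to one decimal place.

Solar declination: sin δ = sin ε · sin L_s = sin 23.44° × sin 254.9° = -0.38405, so δ = -22.585°.
At local noon the hour angle is zero, so the zenith angle equals |ϕ − δ| = |+26.4° − (-22.585°)| = 48.985°.
Elevation = 90° − 48.985° = 41.0°.

41.0°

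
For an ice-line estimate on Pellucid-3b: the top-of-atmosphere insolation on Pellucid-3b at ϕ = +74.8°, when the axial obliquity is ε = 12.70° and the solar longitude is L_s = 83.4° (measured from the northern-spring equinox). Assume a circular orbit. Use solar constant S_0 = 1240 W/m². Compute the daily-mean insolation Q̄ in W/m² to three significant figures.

Solar declination: sin δ = sin ε · sin L_s = sin 12.70° × sin 83.4° = 0.21839, so δ = +12.614°.
cos h₀ = −tan(+74.8°) tan(+12.614°) = -0.8237, h₀ = 2.5387 rad.
Bracket: h₀ sin ϕ sin δ + cos ϕ cos δ sin h₀ = 2.5387×0.96502×0.21839 + 0.26219×0.97586×0.56704 = 0.535033 + 0.145083 = 0.680116.
Q̄ = (S_0/π) × [bracket] = (1240/π) × 0.680116 = 268.4 W/m².

Q̄ ≈ 268 W/m²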